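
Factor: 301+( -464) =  - 163 = -163^1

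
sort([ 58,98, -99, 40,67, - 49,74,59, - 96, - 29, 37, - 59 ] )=[ - 99, - 96, - 59, - 49,  -  29,37, 40, 58 , 59,67,74,98 ]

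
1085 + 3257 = 4342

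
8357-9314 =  - 957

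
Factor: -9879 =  - 3^1*37^1 * 89^1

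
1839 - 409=1430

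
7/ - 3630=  - 1+ 3623/3630 = - 0.00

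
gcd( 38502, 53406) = 1242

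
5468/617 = 5468/617 = 8.86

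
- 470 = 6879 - 7349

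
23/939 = 23/939 = 0.02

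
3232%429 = 229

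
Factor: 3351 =3^1 * 1117^1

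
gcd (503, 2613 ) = 1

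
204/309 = 68/103 = 0.66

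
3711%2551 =1160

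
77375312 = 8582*9016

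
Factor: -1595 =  - 5^1*11^1 * 29^1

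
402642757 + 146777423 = 549420180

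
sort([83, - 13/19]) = [ - 13/19,  83] 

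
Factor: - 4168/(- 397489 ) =2^3*521^1 * 397489^( - 1)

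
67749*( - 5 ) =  - 338745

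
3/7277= 3/7277 = 0.00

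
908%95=53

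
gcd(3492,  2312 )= 4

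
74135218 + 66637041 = 140772259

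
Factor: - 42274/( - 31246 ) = 23/17 = 17^( -1)  *23^1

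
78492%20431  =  17199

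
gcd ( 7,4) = 1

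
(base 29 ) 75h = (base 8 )13641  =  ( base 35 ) 4WT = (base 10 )6049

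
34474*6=206844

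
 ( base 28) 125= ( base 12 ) 5a5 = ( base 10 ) 845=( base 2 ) 1101001101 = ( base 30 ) s5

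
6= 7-1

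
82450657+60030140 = 142480797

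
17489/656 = 26 + 433/656 = 26.66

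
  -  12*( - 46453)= 557436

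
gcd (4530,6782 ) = 2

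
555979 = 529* 1051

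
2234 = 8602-6368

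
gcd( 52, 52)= 52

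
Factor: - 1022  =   - 2^1*7^1*73^1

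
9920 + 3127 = 13047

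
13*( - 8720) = -113360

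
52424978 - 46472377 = 5952601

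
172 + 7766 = 7938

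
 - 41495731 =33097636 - 74593367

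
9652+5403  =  15055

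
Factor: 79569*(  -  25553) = -2033226657 =- 3^3*7^1 * 11^1*23^1*101^1 * 421^1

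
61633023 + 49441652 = 111074675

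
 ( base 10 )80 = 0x50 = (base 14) 5a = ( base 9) 88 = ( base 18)48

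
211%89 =33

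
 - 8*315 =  - 2520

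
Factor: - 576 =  - 2^6*3^2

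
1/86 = 1/86 = 0.01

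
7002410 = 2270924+4731486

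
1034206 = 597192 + 437014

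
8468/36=2117/9= 235.22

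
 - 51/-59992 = 51/59992 = 0.00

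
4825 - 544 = 4281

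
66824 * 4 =267296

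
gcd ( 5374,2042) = 2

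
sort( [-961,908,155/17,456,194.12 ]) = [ - 961,155/17,194.12  ,  456,908]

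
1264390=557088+707302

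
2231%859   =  513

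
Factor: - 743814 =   -  2^1 * 3^2*31^2*43^1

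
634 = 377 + 257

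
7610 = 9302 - 1692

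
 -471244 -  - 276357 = -194887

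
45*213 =9585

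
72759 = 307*237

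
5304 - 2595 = 2709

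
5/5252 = 5/5252= 0.00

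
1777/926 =1777/926 = 1.92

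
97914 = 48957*2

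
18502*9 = 166518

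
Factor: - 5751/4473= - 3^2*7^ ( - 1) = - 9/7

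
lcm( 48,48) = 48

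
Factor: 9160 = 2^3*5^1*229^1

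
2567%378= 299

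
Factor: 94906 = 2^1 * 7^1*6779^1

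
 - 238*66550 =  - 15838900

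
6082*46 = 279772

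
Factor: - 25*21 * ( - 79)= 3^1*  5^2*7^1*79^1 = 41475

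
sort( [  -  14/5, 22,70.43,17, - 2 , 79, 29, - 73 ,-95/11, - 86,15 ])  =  [-86,-73, - 95/11, -14/5, - 2,  15,17,22,29,70.43,79 ] 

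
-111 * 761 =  - 84471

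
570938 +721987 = 1292925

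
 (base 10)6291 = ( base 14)2415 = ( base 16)1893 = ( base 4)1202103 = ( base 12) 3783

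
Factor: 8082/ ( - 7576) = -2^( -2 )*3^2*449^1*947^( - 1 ) =- 4041/3788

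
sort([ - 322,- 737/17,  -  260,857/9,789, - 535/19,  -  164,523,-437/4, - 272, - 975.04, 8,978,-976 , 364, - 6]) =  [ - 976, - 975.04, - 322, - 272,-260, - 164 ,-437/4, - 737/17, - 535/19, - 6,8,857/9,364,523,789, 978]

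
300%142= 16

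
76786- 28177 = 48609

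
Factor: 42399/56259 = 19^( - 1 ) *47^(  -  1 )*  673^1= 673/893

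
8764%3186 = 2392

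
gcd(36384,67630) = 2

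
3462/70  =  49  +  16/35 = 49.46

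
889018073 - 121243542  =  767774531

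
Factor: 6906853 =6906853^1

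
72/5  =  14 + 2/5 =14.40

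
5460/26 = 210=210.00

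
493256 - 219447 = 273809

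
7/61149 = 7/61149 = 0.00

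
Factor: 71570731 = 17^1*4210043^1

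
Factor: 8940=2^2*3^1*5^1*149^1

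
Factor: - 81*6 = -486 = - 2^1 * 3^5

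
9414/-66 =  - 143  +  4/11 = - 142.64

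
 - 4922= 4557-9479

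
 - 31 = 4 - 35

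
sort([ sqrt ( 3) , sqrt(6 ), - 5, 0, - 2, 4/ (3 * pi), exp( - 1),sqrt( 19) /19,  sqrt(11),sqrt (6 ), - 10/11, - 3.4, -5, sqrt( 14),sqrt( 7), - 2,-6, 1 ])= [ - 6,-5, - 5, - 3.4, - 2,- 2, - 10/11,  0, sqrt( 19)/19,  exp ( - 1 ),4/(  3* pi),  1, sqrt(3),sqrt(6), sqrt( 6),sqrt( 7 ), sqrt (11),sqrt ( 14) ]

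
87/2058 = 29/686 = 0.04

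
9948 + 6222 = 16170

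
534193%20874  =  12343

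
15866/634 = 7933/317 = 25.03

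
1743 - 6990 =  - 5247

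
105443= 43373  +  62070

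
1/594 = 1/594 = 0.00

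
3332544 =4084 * 816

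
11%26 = 11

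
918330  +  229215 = 1147545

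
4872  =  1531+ 3341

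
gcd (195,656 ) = 1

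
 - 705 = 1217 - 1922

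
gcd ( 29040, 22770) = 330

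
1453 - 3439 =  - 1986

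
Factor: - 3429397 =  - 311^1*11027^1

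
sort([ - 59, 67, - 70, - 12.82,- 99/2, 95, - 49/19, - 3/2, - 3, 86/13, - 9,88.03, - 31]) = [ - 70, - 59, - 99/2, - 31, - 12.82, - 9, - 3,-49/19,-3/2, 86/13, 67,88.03, 95 ] 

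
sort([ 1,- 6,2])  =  [ - 6 , 1,2 ]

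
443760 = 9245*48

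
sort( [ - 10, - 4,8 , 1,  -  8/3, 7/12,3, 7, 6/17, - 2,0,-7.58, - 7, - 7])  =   [ - 10, - 7.58, - 7, -7,  -  4,-8/3,-2, 0 , 6/17 , 7/12, 1,3, 7,8] 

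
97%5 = 2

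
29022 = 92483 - 63461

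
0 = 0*7864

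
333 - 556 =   -  223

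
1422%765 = 657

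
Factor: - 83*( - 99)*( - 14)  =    -  2^1*3^2*7^1*11^1 * 83^1 = - 115038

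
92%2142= 92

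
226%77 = 72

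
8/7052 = 2/1763 = 0.00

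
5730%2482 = 766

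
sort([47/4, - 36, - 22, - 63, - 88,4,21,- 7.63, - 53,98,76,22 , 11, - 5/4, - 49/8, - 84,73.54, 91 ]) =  [ - 88, - 84, - 63, - 53, - 36, - 22,-7.63, - 49/8, - 5/4,4, 11,47/4, 21,22,73.54,76 , 91, 98] 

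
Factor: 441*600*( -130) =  - 2^4*3^3*5^3*7^2*13^1 = - 34398000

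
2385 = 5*477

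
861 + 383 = 1244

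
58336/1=58336 = 58336.00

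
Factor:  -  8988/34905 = -2^2 * 5^( - 1 )*7^1*13^( - 1)*107^1 * 179^(-1) = -2996/11635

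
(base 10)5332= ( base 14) 1D2C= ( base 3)21022111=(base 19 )EEC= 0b1010011010100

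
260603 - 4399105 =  - 4138502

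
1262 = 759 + 503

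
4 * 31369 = 125476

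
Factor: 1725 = 3^1*5^2*23^1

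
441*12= 5292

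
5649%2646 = 357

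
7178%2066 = 980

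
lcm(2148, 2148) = 2148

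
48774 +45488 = 94262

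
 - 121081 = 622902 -743983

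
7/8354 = 7/8354=0.00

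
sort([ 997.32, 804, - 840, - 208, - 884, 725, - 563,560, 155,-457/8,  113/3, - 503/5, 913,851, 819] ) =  [ - 884, - 840, - 563, - 208, - 503/5, - 457/8, 113/3, 155 , 560,725,  804, 819, 851,913, 997.32]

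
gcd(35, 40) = 5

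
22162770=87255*254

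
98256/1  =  98256= 98256.00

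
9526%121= 88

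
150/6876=25/1146 = 0.02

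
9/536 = 9/536= 0.02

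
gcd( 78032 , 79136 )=16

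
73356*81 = 5941836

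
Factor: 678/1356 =2^(-1) = 1/2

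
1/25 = 1/25 = 0.04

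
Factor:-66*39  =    -  2^1*3^2*11^1*13^1 = -2574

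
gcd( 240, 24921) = 3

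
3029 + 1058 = 4087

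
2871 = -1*( - 2871 )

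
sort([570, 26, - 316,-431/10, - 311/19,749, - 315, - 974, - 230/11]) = [-974, - 316, - 315,-431/10,-230/11 , - 311/19, 26, 570, 749]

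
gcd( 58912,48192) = 32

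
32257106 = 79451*406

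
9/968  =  9/968=0.01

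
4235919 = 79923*53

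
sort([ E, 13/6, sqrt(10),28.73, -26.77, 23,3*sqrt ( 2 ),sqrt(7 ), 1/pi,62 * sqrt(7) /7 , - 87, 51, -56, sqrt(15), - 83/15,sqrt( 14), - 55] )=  [  -  87, -56, - 55, - 26.77 ,  -  83/15,1/pi,13/6 , sqrt( 7 ),E,sqrt (10),sqrt( 14), sqrt( 15), 3 *sqrt( 2 ),23, 62 * sqrt(7)/7,  28.73, 51 ]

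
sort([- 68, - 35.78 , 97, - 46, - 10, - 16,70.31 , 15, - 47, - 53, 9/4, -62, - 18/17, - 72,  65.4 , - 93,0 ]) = [ - 93, - 72,-68, - 62, - 53, - 47, - 46, - 35.78,-16, - 10, - 18/17,0,9/4,15, 65.4,70.31 , 97 ]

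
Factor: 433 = 433^1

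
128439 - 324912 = -196473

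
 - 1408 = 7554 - 8962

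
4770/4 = 2385/2= 1192.50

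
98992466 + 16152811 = 115145277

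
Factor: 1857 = 3^1*619^1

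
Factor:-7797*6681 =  - 3^2  *  17^1*23^1*113^1*131^1 = - 52091757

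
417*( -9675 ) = - 4034475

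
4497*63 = 283311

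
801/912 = 267/304 = 0.88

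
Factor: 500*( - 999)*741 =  - 2^2*3^4*5^3*13^1 * 19^1*37^1 =- 370129500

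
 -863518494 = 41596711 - 905115205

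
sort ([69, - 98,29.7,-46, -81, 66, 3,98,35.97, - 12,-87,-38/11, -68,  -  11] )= [ - 98,-87,  -  81, -68, - 46,- 12,-11, - 38/11,3,29.7,35.97, 66,69 , 98 ]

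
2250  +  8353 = 10603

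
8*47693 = 381544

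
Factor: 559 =13^1 * 43^1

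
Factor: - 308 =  - 2^2  *7^1* 11^1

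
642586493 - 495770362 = 146816131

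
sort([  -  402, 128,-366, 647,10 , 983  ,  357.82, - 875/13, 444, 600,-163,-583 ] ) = [- 583, - 402 , - 366, - 163, - 875/13, 10, 128, 357.82, 444, 600, 647, 983 ]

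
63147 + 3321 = 66468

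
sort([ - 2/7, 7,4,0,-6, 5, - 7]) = [ - 7 , - 6, - 2/7,  0, 4,5,7] 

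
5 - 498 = - 493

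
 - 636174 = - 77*8262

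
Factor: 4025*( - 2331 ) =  - 9382275 = -  3^2*5^2 *7^2 * 23^1*37^1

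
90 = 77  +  13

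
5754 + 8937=14691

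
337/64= 337/64  =  5.27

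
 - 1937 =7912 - 9849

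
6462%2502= 1458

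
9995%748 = 271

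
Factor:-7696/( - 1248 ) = 37/6 = 2^( - 1)*3^ ( - 1 )* 37^1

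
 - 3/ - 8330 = 3/8330 = 0.00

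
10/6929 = 10/6929 = 0.00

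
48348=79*612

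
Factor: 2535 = 3^1  *  5^1*13^2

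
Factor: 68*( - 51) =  - 3468=- 2^2*  3^1*17^2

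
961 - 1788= - 827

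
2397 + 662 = 3059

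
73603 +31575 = 105178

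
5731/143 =521/13 = 40.08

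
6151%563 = 521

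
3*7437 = 22311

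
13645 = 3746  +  9899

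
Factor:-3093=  - 3^1*1031^1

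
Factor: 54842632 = 2^3*13^1*527333^1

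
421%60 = 1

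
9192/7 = 1313+1/7 = 1313.14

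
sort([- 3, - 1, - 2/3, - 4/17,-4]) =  [ - 4, - 3,  -  1, - 2/3,-4/17 ]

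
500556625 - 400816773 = 99739852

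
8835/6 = 1472+1/2 =1472.50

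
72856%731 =487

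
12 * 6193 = 74316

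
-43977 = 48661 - 92638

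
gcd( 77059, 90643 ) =1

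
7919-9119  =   - 1200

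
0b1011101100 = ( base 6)3244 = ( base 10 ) 748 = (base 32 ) NC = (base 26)12k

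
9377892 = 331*28332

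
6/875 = 6/875 = 0.01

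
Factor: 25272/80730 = 2^2*3^2 * 5^ (-1) *23^( - 1 ) = 36/115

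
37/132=37/132 = 0.28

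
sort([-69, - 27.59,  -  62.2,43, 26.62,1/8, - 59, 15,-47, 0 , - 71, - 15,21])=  [-71, - 69, - 62.2,-59, - 47, - 27.59, - 15,0,1/8 , 15, 21, 26.62,43] 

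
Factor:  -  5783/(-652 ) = 2^( - 2)*163^ ( - 1)*5783^1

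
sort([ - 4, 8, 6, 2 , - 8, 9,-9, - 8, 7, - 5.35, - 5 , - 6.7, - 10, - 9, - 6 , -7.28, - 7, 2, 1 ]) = [ - 10 ,-9, - 9, - 8, - 8, - 7.28,-7, - 6.7, - 6, - 5.35, - 5, - 4, 1,2, 2, 6,7, 8,9]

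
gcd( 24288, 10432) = 32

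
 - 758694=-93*8158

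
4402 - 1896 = 2506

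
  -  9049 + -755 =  - 9804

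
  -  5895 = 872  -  6767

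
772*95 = 73340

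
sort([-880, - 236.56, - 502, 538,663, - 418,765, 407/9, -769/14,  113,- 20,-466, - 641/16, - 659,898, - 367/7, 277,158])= [  -  880, - 659, - 502, - 466, - 418, - 236.56, - 769/14,-367/7,-641/16, - 20, 407/9,113,158,277 , 538, 663,765, 898 ] 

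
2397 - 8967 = -6570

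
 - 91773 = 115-91888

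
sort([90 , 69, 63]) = [63,69 , 90] 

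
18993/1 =18993 = 18993.00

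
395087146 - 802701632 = -407614486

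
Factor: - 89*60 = -2^2*3^1*5^1*89^1 = - 5340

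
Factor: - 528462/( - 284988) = 471/254= 2^( - 1 )*3^1 *127^ (  -  1)*157^1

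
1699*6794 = 11543006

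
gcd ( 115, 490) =5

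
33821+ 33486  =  67307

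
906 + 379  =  1285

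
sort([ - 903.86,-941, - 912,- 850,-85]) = [ - 941, - 912, - 903.86,-850, - 85]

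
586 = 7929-7343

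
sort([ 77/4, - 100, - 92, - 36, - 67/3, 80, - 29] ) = [-100, - 92, - 36, - 29 , - 67/3,77/4, 80]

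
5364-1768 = 3596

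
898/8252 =449/4126 = 0.11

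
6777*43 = 291411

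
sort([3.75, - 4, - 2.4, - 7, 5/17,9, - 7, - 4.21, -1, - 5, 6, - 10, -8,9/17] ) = [ - 10,-8, - 7,  -  7, - 5, - 4.21, - 4 ,-2.4 , - 1,5/17,9/17, 3.75, 6,9] 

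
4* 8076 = 32304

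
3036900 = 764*3975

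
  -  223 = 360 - 583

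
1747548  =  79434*22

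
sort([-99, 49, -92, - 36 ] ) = [-99,-92,-36, 49 ]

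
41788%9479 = 3872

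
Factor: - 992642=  - 2^1 * 7^3* 1447^1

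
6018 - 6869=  - 851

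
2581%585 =241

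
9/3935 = 9/3935 = 0.00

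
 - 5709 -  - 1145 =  - 4564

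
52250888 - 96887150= - 44636262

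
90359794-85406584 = 4953210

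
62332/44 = 1416 + 7/11= 1416.64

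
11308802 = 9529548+1779254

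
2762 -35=2727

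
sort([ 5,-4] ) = [ - 4, 5]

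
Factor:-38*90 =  - 2^2*3^2*5^1 * 19^1 = - 3420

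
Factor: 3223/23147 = 11^1*79^ ( - 1) = 11/79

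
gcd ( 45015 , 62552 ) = 1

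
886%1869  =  886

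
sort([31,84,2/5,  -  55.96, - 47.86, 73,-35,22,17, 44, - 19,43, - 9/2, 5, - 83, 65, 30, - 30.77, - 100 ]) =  [ - 100, - 83, - 55.96,  -  47.86, - 35, - 30.77, - 19,-9/2, 2/5,5, 17,22, 30, 31, 43,44, 65, 73, 84]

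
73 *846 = 61758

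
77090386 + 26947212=104037598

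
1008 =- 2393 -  - 3401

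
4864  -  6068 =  - 1204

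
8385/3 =2795 = 2795.00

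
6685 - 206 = 6479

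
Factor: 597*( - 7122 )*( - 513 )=2181190842=2^1*3^5*19^1*199^1*1187^1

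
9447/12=787 + 1/4 = 787.25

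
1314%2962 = 1314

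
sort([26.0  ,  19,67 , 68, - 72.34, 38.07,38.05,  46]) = [ - 72.34, 19, 26.0, 38.05, 38.07, 46, 67, 68] 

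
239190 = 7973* 30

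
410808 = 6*68468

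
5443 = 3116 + 2327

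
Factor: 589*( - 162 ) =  - 95418=   - 2^1*3^4*19^1*31^1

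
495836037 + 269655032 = 765491069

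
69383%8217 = 3647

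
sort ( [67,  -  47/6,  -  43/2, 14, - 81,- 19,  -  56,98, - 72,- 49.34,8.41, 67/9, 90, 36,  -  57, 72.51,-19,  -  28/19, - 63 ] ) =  [ - 81, - 72 , - 63 , - 57, - 56,  -  49.34, - 43/2, - 19,  -  19, - 47/6, - 28/19, 67/9,8.41 , 14,36, 67,72.51,  90 , 98 ] 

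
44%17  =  10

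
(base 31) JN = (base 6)2500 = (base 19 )1d4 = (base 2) 1001100100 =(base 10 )612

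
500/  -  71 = -8 + 68/71 = - 7.04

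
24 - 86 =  - 62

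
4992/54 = 92 + 4/9 = 92.44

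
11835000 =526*22500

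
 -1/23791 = -1/23791 = -0.00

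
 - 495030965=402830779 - 897861744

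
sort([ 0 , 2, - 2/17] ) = [ - 2/17, 0, 2 ]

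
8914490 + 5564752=14479242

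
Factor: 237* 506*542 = 2^2 * 3^1*11^1 * 23^1*79^1*271^1 = 64997724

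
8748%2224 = 2076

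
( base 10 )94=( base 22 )46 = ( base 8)136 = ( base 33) 2s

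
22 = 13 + 9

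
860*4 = 3440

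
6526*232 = 1514032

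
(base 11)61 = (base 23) 2L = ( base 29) 29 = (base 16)43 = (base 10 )67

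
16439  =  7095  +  9344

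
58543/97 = 603+52/97 = 603.54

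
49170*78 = 3835260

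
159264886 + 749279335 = 908544221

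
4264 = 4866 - 602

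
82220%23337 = 12209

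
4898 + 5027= 9925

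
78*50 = 3900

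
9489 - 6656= 2833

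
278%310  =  278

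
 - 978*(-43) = 42054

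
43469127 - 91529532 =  - 48060405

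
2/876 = 1/438 = 0.00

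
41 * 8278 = 339398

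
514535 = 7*73505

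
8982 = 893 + 8089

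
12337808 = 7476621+4861187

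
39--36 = 75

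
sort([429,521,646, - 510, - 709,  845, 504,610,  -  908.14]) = [-908.14,  -  709, - 510, 429,504 , 521,610,646,845] 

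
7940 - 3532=4408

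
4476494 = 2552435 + 1924059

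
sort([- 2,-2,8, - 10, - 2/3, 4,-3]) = [ - 10,-3, - 2,-2, -2/3, 4,8] 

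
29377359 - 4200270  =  25177089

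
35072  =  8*4384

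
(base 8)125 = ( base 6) 221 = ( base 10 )85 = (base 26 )37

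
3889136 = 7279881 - 3390745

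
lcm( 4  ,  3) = 12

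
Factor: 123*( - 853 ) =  - 104919 =- 3^1*41^1*853^1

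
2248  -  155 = 2093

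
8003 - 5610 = 2393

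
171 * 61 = 10431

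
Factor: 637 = 7^2*13^1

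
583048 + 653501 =1236549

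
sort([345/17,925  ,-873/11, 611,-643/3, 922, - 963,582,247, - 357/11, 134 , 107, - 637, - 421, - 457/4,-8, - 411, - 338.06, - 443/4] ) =[ - 963, -637 ,- 421, - 411, - 338.06 ,- 643/3, - 457/4,-443/4, - 873/11, - 357/11,-8, 345/17, 107,134, 247,  582,611,922, 925]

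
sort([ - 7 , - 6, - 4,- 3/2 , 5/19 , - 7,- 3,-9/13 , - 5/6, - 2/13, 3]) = [  -  7, - 7,- 6,- 4,-3, - 3/2, - 5/6,-9/13, - 2/13,5/19,3]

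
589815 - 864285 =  - 274470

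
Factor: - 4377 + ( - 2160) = -6537= -3^1*2179^1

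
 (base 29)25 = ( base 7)120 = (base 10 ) 63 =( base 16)3F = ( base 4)333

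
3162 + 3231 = 6393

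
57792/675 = 85  +  139/225= 85.62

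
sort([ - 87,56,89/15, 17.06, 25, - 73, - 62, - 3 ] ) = [ - 87,-73, - 62, - 3,89/15, 17.06,25, 56]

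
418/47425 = 418/47425 = 0.01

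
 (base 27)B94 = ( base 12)494A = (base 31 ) 8IK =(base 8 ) 20112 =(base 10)8266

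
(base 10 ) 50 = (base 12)42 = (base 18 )2E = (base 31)1J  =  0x32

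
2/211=2/211 = 0.01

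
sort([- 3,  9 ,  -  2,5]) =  [ - 3 , - 2,  5, 9 ]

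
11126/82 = 5563/41 = 135.68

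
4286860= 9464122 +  - 5177262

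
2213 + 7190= 9403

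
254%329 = 254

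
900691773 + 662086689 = 1562778462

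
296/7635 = 296/7635 = 0.04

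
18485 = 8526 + 9959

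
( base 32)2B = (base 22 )39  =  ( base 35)25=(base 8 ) 113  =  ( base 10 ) 75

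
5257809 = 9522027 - 4264218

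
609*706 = 429954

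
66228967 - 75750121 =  - 9521154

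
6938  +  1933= 8871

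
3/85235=3/85235 = 0.00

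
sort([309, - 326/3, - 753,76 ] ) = [ - 753, - 326/3,76,309 ] 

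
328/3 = 109+1/3 = 109.33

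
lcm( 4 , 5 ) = 20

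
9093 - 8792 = 301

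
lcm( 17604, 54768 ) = 492912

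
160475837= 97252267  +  63223570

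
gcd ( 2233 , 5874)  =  11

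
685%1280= 685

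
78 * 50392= 3930576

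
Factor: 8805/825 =587/55 = 5^( - 1)*11^(  -  1)*587^1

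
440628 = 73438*6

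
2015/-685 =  - 403/137 = - 2.94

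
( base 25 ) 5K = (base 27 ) 5a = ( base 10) 145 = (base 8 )221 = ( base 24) 61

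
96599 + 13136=109735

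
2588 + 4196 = 6784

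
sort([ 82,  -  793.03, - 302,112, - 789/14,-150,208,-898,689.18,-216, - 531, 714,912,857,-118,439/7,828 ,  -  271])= [-898 , - 793.03, - 531, - 302,-271,-216,-150,-118, - 789/14,439/7,82,112,  208,689.18,714, 828,857,912 ]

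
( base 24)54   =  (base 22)5E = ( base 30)44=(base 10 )124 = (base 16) 7C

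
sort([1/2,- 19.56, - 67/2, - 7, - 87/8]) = [ - 67/2,- 19.56,-87/8, - 7,  1/2]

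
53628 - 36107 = 17521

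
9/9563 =9/9563 = 0.00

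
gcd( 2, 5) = 1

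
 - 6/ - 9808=3/4904 = 0.00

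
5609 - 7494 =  - 1885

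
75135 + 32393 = 107528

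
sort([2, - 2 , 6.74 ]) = [ - 2, 2,6.74]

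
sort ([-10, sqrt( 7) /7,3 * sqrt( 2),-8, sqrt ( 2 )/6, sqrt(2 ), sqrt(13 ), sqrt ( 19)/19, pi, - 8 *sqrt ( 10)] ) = [ - 8 * sqrt ( 10 ),  -  10, - 8,sqrt (19) /19,sqrt ( 2)/6, sqrt(7)/7,sqrt ( 2),pi, sqrt(13), 3*sqrt (2 )]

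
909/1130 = 909/1130 = 0.80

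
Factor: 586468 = 2^2*146617^1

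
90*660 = 59400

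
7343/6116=7343/6116 = 1.20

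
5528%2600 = 328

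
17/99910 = 17/99910 = 0.00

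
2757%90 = 57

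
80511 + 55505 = 136016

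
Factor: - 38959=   - 38959^1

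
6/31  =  6/31 = 0.19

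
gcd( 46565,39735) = 5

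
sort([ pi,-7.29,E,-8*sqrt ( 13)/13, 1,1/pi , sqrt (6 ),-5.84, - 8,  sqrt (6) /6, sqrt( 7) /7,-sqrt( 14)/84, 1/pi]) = [ - 8 , - 7.29, - 5.84  , - 8 * sqrt (13 ) /13,-sqrt( 14 ) /84, 1/pi,  1/pi,sqrt( 7 )/7, sqrt(6 )/6,1,sqrt ( 6),  E, pi ] 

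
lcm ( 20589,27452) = 82356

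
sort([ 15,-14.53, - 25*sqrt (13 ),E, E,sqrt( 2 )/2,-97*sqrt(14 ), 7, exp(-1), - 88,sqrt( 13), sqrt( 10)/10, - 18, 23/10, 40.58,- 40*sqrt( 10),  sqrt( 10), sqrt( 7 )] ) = [-97 * sqrt(14), - 40*sqrt(10),-25* sqrt( 13), - 88,-18,-14.53, sqrt( 10)/10, exp(-1),  sqrt ( 2)/2, 23/10, sqrt(7),E, E,sqrt (10), sqrt( 13 ), 7,15,40.58 ]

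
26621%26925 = 26621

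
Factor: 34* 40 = 2^4*5^1*17^1 = 1360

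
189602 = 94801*2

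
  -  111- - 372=261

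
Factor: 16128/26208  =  8/13=2^3 * 13^ ( - 1 )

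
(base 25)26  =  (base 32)1O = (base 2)111000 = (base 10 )56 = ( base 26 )24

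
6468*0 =0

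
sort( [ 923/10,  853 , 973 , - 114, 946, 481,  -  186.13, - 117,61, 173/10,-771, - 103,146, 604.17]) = [ - 771, - 186.13 ,-117, - 114, - 103,173/10,  61,923/10, 146,481,  604.17,853,946, 973] 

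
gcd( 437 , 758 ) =1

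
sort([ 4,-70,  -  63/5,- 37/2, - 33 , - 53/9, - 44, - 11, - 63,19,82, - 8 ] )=[ - 70,- 63,  -  44, - 33, - 37/2, - 63/5,-11, - 8, - 53/9,4,19,82 ] 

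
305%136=33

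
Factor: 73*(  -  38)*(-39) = 2^1 * 3^1*13^1* 19^1*73^1 =108186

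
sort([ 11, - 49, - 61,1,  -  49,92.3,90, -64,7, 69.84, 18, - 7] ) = [ - 64 , - 61, - 49, - 49, - 7, 1 , 7, 11, 18, 69.84,  90, 92.3 ]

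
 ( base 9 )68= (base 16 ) 3e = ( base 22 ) 2I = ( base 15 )42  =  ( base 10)62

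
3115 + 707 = 3822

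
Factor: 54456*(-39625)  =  -2157819000  =  -2^3*3^1 * 5^3*317^1*2269^1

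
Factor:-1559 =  - 1559^1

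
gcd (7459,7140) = 1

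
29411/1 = 29411 = 29411.00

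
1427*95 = 135565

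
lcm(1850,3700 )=3700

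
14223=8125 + 6098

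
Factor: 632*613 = 2^3*79^1*613^1 = 387416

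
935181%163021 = 120076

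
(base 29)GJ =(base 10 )483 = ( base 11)3aa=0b111100011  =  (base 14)267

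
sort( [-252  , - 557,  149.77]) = [ - 557, - 252,149.77]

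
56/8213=56/8213=0.01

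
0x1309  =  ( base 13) 22ab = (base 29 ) 5n1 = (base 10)4873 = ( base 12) 29a1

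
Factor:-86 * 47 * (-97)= 392074 = 2^1*43^1*47^1*97^1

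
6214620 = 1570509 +4644111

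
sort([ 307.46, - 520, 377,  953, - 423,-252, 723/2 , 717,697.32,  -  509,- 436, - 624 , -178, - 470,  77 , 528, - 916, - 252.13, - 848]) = [ - 916, - 848, - 624,-520, - 509, - 470,-436, -423, - 252.13, - 252, - 178, 77,  307.46 , 723/2,377,528, 697.32, 717, 953]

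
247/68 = 3 +43/68  =  3.63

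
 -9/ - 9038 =9/9038 = 0.00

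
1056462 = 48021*22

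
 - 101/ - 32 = 3 + 5/32= 3.16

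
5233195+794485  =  6027680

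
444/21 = 21 + 1/7 = 21.14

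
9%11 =9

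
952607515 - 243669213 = 708938302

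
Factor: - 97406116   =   - 2^2*233^1 * 104513^1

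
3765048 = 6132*614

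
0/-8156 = 0/1 = - 0.00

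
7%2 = 1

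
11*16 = 176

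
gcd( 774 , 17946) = 18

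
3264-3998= - 734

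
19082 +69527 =88609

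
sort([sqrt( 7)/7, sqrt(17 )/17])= [ sqrt(17)/17,sqrt(7) /7]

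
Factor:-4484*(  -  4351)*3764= 73435203376 = 2^4* 19^2*59^1*229^1*941^1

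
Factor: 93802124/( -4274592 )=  - 23450531/1068648  =  - 2^( - 3)*3^( - 1 )*7^( - 1)*13^1 * 17^1  *29^1*3659^1*6361^ ( - 1)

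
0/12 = 0 = 0.00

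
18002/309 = 58 + 80/309 = 58.26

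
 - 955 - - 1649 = 694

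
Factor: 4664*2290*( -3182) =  -33985541920=-2^5 * 5^1 *11^1 * 37^1*43^1*53^1 * 229^1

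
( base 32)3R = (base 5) 443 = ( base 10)123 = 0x7B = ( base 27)4F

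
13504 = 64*211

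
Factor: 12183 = 3^1 * 31^1*131^1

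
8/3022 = 4/1511 = 0.00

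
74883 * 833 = 62377539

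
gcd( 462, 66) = 66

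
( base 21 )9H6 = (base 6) 32020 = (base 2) 1000011101100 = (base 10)4332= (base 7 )15426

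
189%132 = 57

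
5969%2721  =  527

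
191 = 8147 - 7956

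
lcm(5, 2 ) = 10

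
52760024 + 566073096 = 618833120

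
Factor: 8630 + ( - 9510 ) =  - 880 = -2^4*5^1*11^1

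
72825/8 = 72825/8 = 9103.12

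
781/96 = 8+ 13/96 =8.14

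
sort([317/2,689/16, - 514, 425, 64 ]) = [ - 514, 689/16 , 64,317/2,425 ]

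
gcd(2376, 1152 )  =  72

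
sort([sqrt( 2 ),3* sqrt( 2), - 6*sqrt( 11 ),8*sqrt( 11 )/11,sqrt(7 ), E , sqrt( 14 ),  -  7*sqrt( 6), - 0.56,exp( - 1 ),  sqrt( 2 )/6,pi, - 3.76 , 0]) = [ - 6*sqrt(11 ), - 7 * sqrt( 6 ), - 3.76,- 0.56,0,sqrt (2)/6,exp( - 1 ), sqrt( 2 ) , 8*sqrt( 11 )/11 , sqrt( 7 ), E,pi , sqrt(14 ),  3*sqrt (2)]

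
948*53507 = 50724636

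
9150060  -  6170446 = 2979614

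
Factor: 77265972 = 2^2 * 3^2 * 7^1 *379^1 * 809^1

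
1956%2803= 1956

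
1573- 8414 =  - 6841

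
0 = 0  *839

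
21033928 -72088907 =  -  51054979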